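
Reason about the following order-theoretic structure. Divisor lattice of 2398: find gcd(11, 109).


In a divisor lattice, meet = gcd (greatest common divisor).
By Euclidean algorithm or factoring: gcd(11,109) = 1


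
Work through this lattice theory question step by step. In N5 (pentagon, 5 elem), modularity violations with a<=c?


Modular law: if a <= c then a v (b ^ c) = (a v b) ^ c.
Check all triples (a,b,c) with a <= c among 5 elements.
  e.g. a=a, b=c, c=b: lhs=a != rhs=b
Total violating triples: 1


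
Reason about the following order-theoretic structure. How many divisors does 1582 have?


Divisors of 1582: [1, 2, 7, 14, 113, 226, 791, 1582]
Count: 8


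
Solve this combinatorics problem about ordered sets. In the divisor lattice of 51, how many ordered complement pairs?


Complement pair (a,b): a meet b = bottom, a join b = top.
Here: gcd(a,b)=1 and lcm(a,b)=51, i.e. a*b=51 with a,b coprime.
Pairs found: (1,51), (3,17), (17,3), (51,1)
Total ordered pairs: 4


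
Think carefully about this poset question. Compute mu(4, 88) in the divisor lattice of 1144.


In a divisor lattice, mu(a,b) = mu(b/a) where mu is the classical Mobius function.
b/a = 88/4 = 22
Prime factorization of 22: primes [2, 11]
22 is squarefree with 2 prime factor(s), so mu(22) = (-1)^2 = 1


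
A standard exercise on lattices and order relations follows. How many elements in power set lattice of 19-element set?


Power set = 2^n.
2^19 = 524288


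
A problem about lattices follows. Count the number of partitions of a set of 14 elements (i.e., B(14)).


B(n) = number of set partitions of an n-element set.
B(n) satisfies the recurrence: B(n+1) = sum_k C(n,k)*B(k).
B(14) = 190899322


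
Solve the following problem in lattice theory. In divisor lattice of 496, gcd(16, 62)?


Meet=gcd.
gcd(16,62)=2


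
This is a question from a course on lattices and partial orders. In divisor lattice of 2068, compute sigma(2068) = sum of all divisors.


sigma(n) = sum of divisors.
Divisors of 2068: [1, 2, 4, 11, 22, 44, 47, 94, 188, 517, 1034, 2068]
Sum = 4032


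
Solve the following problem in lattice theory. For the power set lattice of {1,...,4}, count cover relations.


A cover relation a -< b holds when a < b with no c strictly between.
Cover relations:
  {} -< {1}
  {} -< {2}
  {} -< {3}
  {} -< {4}
  {1} -< {1,2}
  {1} -< {1,3}
  {1} -< {1,4}
  {2} -< {1,2}
  ...24 more
Total: 32


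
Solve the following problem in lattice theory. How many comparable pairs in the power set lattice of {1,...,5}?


A comparable pair {a,b} has a < b or b < a in the order.
Count unordered pairs where one element is strictly below the other.
Examples: {{},{1}}, {{},{2}}, {{},{3}}, {{},{4}}, ...
Total comparable pairs: 211


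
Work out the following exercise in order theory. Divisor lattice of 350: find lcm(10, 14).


In a divisor lattice, join = lcm (least common multiple).
gcd(10,14) = 2
lcm(10,14) = 10*14/gcd = 140/2 = 70


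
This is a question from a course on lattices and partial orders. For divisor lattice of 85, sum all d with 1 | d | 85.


Interval [1,85] in divisors of 85: [1, 5, 17, 85]
Sum = 108


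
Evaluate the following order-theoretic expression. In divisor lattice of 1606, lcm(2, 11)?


Join=lcm.
gcd(2,11)=1
lcm=22


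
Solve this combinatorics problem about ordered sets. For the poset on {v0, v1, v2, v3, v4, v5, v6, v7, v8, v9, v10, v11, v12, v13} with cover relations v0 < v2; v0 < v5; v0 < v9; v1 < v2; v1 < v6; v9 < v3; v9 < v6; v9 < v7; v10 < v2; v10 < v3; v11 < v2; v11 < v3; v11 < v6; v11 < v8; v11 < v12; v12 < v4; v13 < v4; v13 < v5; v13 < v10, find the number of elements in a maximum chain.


A chain is a totally ordered subset; we count the number of elements in a maximum chain.
Compute, for each element x, the size of the longest chain ending at x:
  v0: 1
  v1: 1
  v11: 1
  v13: 1
  v8: 2
  v9: 2
  ...
A maximum chain: v13 < v10 < v2
Number of elements in the longest chain: 3


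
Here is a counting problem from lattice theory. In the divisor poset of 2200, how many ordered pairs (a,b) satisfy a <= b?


The order relation is {(a,b) : a <= b}, reflexive so it includes (a,a).
Examples: (1,1), (1,10), (1,100), (1,11), (1,110), ...
Total ordered pairs: 180


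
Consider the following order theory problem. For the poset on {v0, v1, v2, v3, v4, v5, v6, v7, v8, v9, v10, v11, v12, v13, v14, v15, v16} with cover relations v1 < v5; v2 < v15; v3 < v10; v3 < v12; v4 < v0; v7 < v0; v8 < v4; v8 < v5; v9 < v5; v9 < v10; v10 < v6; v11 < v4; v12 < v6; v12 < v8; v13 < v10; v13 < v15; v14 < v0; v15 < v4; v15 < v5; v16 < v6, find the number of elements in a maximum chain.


A chain is a totally ordered subset; we count the number of elements in a maximum chain.
Compute, for each element x, the size of the longest chain ending at x:
  v1: 1
  v2: 1
  v3: 1
  v7: 1
  v9: 1
  v11: 1
  ...
A maximum chain: v3 < v12 < v8 < v4 < v0
Number of elements in the longest chain: 5


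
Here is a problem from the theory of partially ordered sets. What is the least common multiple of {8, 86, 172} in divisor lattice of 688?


In a divisor lattice, join = lcm (least common multiple).
Compute lcm iteratively: start with first element, then lcm(current, next).
Elements: [8, 86, 172]
lcm(8,86) = 344
lcm(344,172) = 344
Final lcm = 344


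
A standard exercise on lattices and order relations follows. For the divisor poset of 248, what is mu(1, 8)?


In a divisor lattice, mu(a,b) = mu(b/a) where mu is the classical Mobius function.
b/a = 8/1 = 8
Prime factorization of 8: primes [2]
8 is not squarefree, so mu(8) = 0


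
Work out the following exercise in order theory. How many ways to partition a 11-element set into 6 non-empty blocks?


S(n,k) = k*S(n-1,k) + S(n-1,k-1).
S(10,6) = 22827, S(10,5) = 42525
S(11,6) = 6*22827 + 42525 = 136962 + 42525
S(11,6) = 179487


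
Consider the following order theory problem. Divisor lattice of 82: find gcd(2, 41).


In a divisor lattice, meet = gcd (greatest common divisor).
By Euclidean algorithm or factoring: gcd(2,41) = 1


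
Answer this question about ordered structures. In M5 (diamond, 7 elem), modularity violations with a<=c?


Modular law: if a <= c then a v (b ^ c) = (a v b) ^ c.
Check all triples (a,b,c) with a <= c among 7 elements.
This lattice is modular (diamonds M_m and their chain-products are modular).
Total violating triples: 0


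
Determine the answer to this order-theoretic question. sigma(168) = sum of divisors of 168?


sigma(n) = sum of divisors.
Divisors of 168: [1, 2, 3, 4, 6, 7, 8, 12, 14, 21, 24, 28, 42, 56, 84, 168]
Sum = 480


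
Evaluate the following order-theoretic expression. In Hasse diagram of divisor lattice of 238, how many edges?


A cover relation a -< b holds when a < b with no c strictly between.
Cover relations:
  1 -< 2
  1 -< 7
  1 -< 17
  2 -< 14
  2 -< 34
  7 -< 14
  7 -< 119
  14 -< 238
  ...4 more
Total: 12


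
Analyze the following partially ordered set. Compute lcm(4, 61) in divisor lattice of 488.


In a divisor lattice, join = lcm (least common multiple).
gcd(4,61) = 1
lcm(4,61) = 4*61/gcd = 244/1 = 244


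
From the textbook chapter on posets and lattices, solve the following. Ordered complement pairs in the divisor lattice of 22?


Complement pair (a,b): a meet b = bottom, a join b = top.
Here: gcd(a,b)=1 and lcm(a,b)=22, i.e. a*b=22 with a,b coprime.
Pairs found: (1,22), (2,11), (11,2), (22,1)
Total ordered pairs: 4


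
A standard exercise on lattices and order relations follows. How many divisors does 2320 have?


Divisors of 2320: [1, 2, 4, 5, 8, 10, 16, 20, 29, 40, 58, 80, 116, 145, 232, 290, 464, 580, 1160, 2320]
Count: 20


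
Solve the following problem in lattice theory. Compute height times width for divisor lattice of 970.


Height = length of longest chain minus 1; width = size of largest antichain.
A maximum chain: 1 | 97 | 485 | 970  (height 3).
A maximum antichain: {2, 5, 97}  (width 3).
Product = 3 * 3 = 9


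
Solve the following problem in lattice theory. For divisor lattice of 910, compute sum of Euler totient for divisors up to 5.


Divisors of 910 up to 5: [1, 2, 5]
phi values: [1, 1, 4]
Sum = 6


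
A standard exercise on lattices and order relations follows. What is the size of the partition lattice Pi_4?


B(n) = number of set partitions of an n-element set.
B(n) satisfies the recurrence: B(n+1) = sum_k C(n,k)*B(k).
B(4) = 15


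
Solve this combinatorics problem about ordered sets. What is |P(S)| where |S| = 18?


Power set = 2^n.
2^18 = 262144


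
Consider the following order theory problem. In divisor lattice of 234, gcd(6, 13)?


Meet=gcd.
gcd(6,13)=1


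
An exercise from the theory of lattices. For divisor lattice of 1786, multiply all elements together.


Divisors of 1786: [1, 2, 19, 38, 47, 94, 893, 1786]
Product = n^(d(n)/2) = 1786^(8/2)
Product = 10174798521616


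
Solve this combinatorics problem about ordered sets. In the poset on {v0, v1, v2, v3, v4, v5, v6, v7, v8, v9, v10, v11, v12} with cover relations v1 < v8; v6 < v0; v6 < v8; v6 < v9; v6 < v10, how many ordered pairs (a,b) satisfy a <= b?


The order relation is {(a,b) : a <= b}, reflexive so it includes (a,a).
Examples: (v0,v0), (v1,v1), (v1,v8), (v10,v10), (v11,v11), ...
Total ordered pairs: 18


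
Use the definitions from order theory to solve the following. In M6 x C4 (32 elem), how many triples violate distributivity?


Distributive law: a ^ (b v c) = (a ^ b) v (a ^ c).
Check all 32^3 = 32768 ordered triples (a,b,c).
  e.g. a=(a1,0), b=(a2,0), c=(a3,0): lhs=(a1,0) != rhs=(0,0)
  e.g. a=(a1,0), b=(a2,0), c=(a3,1): lhs=(a1,0) != rhs=(0,0)
Total violating triples: 7680


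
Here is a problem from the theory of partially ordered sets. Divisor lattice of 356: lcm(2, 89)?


Join=lcm.
gcd(2,89)=1
lcm=178


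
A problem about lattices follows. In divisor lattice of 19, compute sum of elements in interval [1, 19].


Interval [1,19] in divisors of 19: [1, 19]
Sum = 20


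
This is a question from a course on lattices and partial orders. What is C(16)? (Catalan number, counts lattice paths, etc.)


C(n) = C(2n, n) / (n+1).
C(32, 16) = 601080390
C(16) = 601080390 / 17 = 35357670


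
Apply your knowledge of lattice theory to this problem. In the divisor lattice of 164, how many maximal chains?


A maximal chain goes from the minimum element to a maximal element via cover relations.
Counting all min-to-max paths in the cover graph.
Total maximal chains: 3


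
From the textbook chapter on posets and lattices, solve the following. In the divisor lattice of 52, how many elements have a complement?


An element a is complemented if some b has a meet b = bottom, a join b = top.
a is complemented iff gcd(a, n/a)=1, i.e. a is a unitary divisor of 52.
Complemented elements: 1, 4, 13, 52
Count: 4


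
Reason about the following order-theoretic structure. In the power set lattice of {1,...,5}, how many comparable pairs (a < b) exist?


A comparable pair {a,b} has a < b or b < a in the order.
Count unordered pairs where one element is strictly below the other.
Examples: {{},{1}}, {{},{2}}, {{},{3}}, {{},{4}}, ...
Total comparable pairs: 211


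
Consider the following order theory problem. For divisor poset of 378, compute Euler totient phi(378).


phi(n) = n * prod_{p|n} (1 - 1/p).
Prime divisors of 378: [2, 3, 7]
phi(378) = 378 * (1 - 1/2) * (1 - 1/3) * (1 - 1/7)
phi(378) = 108


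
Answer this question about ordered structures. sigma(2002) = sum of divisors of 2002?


sigma(n) = sum of divisors.
Divisors of 2002: [1, 2, 7, 11, 13, 14, 22, 26, 77, 91, 143, 154, 182, 286, 1001, 2002]
Sum = 4032


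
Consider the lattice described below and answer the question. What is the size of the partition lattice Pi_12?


B(n) = number of set partitions of an n-element set.
B(n) satisfies the recurrence: B(n+1) = sum_k C(n,k)*B(k).
B(12) = 4213597


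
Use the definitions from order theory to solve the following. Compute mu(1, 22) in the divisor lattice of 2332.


In a divisor lattice, mu(a,b) = mu(b/a) where mu is the classical Mobius function.
b/a = 22/1 = 22
Prime factorization of 22: primes [2, 11]
22 is squarefree with 2 prime factor(s), so mu(22) = (-1)^2 = 1


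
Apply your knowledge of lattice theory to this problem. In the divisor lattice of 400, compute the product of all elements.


Divisors of 400: [1, 2, 4, 5, 8, 10, 16, 20, 25, 40, 50, 80, 100, 200, 400]
Product = n^(d(n)/2) = 400^(15/2)
Product = 32768000000000000000


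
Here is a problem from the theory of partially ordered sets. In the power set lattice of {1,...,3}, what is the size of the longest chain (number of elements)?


A chain is a totally ordered subset; we count the number of elements in a maximum chain.
Compute, for each element x, the size of the longest chain ending at x:
  {}: 1
  {1}: 2
  {2}: 2
  {3}: 2
  {1,2}: 3
  {1,3}: 3
  ...
A maximum chain: {} < {1} < {1,2} < {1,2,3}
Number of elements in the longest chain: 4


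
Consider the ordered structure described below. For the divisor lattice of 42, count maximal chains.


A maximal chain goes from the minimum element to a maximal element via cover relations.
Counting all min-to-max paths in the cover graph.
Total maximal chains: 6


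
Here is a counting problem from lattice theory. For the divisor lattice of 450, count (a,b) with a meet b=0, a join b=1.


Complement pair (a,b): a meet b = bottom, a join b = top.
Here: gcd(a,b)=1 and lcm(a,b)=450, i.e. a*b=450 with a,b coprime.
Pairs found: (1,450), (2,225), (9,50), (18,25), ... (4 more)
Total ordered pairs: 8


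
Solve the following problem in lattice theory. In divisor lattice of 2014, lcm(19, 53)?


Join=lcm.
gcd(19,53)=1
lcm=1007


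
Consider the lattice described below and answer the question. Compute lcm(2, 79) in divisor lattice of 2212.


In a divisor lattice, join = lcm (least common multiple).
gcd(2,79) = 1
lcm(2,79) = 2*79/gcd = 158/1 = 158


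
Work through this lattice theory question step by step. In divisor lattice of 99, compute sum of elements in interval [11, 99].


Interval [11,99] in divisors of 99: [11, 33, 99]
Sum = 143


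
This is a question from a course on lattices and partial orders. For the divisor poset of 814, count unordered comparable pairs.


A comparable pair {a,b} has a < b or b < a in the order.
Count unordered pairs where one element is strictly below the other.
Examples: {1,2}, {1,11}, {1,22}, {1,37}, ...
Total comparable pairs: 19


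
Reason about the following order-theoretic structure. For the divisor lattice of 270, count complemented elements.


An element a is complemented if some b has a meet b = bottom, a join b = top.
a is complemented iff gcd(a, n/a)=1, i.e. a is a unitary divisor of 270.
Complemented elements: 1, 2, 5, 10, 27, 54, ... (2 more)
Count: 8


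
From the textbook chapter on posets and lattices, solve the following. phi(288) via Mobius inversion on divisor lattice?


phi(n) = n * prod_{p|n} (1 - 1/p).
Prime divisors of 288: [2, 3]
phi(288) = 288 * (1 - 1/2) * (1 - 1/3)
phi(288) = 96


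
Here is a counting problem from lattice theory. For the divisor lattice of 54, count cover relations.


A cover relation a -< b holds when a < b with no c strictly between.
Cover relations:
  1 -< 2
  1 -< 3
  2 -< 6
  3 -< 6
  3 -< 9
  6 -< 18
  9 -< 18
  9 -< 27
  ...2 more
Total: 10


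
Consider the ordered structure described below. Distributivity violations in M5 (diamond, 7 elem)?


Distributive law: a ^ (b v c) = (a ^ b) v (a ^ c).
Check all 7^3 = 343 ordered triples (a,b,c).
  e.g. a=a1, b=a2, c=a3: lhs=a1 != rhs=0
  e.g. a=a1, b=a2, c=a4: lhs=a1 != rhs=0
Total violating triples: 60


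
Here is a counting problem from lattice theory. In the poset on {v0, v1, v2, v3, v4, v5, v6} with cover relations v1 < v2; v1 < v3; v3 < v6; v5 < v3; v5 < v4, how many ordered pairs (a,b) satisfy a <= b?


The order relation is {(a,b) : a <= b}, reflexive so it includes (a,a).
Examples: (v0,v0), (v1,v1), (v1,v2), (v1,v3), (v1,v6), ...
Total ordered pairs: 14


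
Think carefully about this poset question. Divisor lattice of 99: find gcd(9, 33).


In a divisor lattice, meet = gcd (greatest common divisor).
By Euclidean algorithm or factoring: gcd(9,33) = 3


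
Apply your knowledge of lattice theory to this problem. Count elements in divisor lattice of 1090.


Divisors of 1090: [1, 2, 5, 10, 109, 218, 545, 1090]
Count: 8


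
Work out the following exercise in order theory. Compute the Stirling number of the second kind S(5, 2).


S(n,k) = k*S(n-1,k) + S(n-1,k-1).
S(4,2) = 7, S(4,1) = 1
S(5,2) = 2*7 + 1 = 14 + 1
S(5,2) = 15


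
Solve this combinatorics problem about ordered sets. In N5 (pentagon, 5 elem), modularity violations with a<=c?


Modular law: if a <= c then a v (b ^ c) = (a v b) ^ c.
Check all triples (a,b,c) with a <= c among 5 elements.
  e.g. a=a, b=c, c=b: lhs=a != rhs=b
Total violating triples: 1


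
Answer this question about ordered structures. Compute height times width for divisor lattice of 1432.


Height = length of longest chain minus 1; width = size of largest antichain.
A maximum chain: 1 | 179 | 358 | 716 | 1432  (height 4).
A maximum antichain: {2, 179}  (width 2).
Product = 4 * 2 = 8


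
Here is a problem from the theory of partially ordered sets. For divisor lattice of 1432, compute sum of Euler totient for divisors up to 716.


Divisors of 1432 up to 716: [1, 2, 4, 8, 179, 358, 716]
phi values: [1, 1, 2, 4, 178, 178, 356]
Sum = 720


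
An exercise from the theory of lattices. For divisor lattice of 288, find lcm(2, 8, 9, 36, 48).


In a divisor lattice, join = lcm (least common multiple).
Compute lcm iteratively: start with first element, then lcm(current, next).
Elements: [2, 8, 9, 36, 48]
lcm(2,8) = 8
lcm(8,9) = 72
lcm(72,36) = 72
lcm(72,48) = 144
Final lcm = 144


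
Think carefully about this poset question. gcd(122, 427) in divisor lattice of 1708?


Meet=gcd.
gcd(122,427)=61


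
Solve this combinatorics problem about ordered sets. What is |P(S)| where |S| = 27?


Power set = 2^n.
2^27 = 134217728


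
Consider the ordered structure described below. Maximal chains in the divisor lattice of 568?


A maximal chain goes from the minimum element to a maximal element via cover relations.
Counting all min-to-max paths in the cover graph.
Total maximal chains: 4


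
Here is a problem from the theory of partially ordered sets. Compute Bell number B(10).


B(n) = number of set partitions of an n-element set.
B(n) satisfies the recurrence: B(n+1) = sum_k C(n,k)*B(k).
B(10) = 115975


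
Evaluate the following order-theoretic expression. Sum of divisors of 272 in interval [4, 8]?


Interval [4,8] in divisors of 272: [4, 8]
Sum = 12


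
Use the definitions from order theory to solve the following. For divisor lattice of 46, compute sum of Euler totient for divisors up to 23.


Divisors of 46 up to 23: [1, 2, 23]
phi values: [1, 1, 22]
Sum = 24


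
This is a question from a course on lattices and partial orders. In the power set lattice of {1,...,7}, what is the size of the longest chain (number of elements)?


A chain is a totally ordered subset; we count the number of elements in a maximum chain.
Compute, for each element x, the size of the longest chain ending at x:
  {}: 1
  {1}: 2
  {2}: 2
  {3}: 2
  {4}: 2
  {5}: 2
  ...
A maximum chain: {} < {1} < {1,2} < {1,2,3} < {1,2,3,4} < {1,2,3,4,5} < {1,2,3,4,5,6} < {1,2,3,4,5,6,7}
Number of elements in the longest chain: 8


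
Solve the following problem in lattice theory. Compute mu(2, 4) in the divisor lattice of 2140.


In a divisor lattice, mu(a,b) = mu(b/a) where mu is the classical Mobius function.
b/a = 4/2 = 2
Prime factorization of 2: primes [2]
2 is squarefree with 1 prime factor(s), so mu(2) = (-1)^1 = -1


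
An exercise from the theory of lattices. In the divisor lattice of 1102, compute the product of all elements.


Divisors of 1102: [1, 2, 19, 29, 38, 58, 551, 1102]
Product = n^(d(n)/2) = 1102^(8/2)
Product = 1474777075216


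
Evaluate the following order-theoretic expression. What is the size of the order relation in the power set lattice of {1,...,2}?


The order relation is {(a,b) : a <= b}, reflexive so it includes (a,a).
Examples: ({},{}), ({},{1,2}), ({},{1}), ({},{2}), ({1,2},{1,2}), ...
Total ordered pairs: 9


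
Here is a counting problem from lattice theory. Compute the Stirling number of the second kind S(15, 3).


S(n,k) = k*S(n-1,k) + S(n-1,k-1).
S(14,3) = 788970, S(14,2) = 8191
S(15,3) = 3*788970 + 8191 = 2366910 + 8191
S(15,3) = 2375101


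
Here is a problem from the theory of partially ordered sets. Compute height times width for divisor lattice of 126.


Height = length of longest chain minus 1; width = size of largest antichain.
A maximum chain: 1 | 7 | 21 | 63 | 126  (height 4).
A maximum antichain: {6, 9, 14, 21}  (width 4).
Product = 4 * 4 = 16


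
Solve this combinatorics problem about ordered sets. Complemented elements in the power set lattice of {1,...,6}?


An element a is complemented if some b has a meet b = bottom, a join b = top.
every subset A has complement S\A, so all elements are complemented.
Complemented elements: {}, {1}, {2}, {3}, {4}, {5}, ... (58 more)
Count: 64


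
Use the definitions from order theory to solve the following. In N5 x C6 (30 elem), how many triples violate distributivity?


Distributive law: a ^ (b v c) = (a ^ b) v (a ^ c).
Check all 30^3 = 27000 ordered triples (a,b,c).
  e.g. a=(b,0), b=(a,0), c=(c,0): lhs=(b,0) != rhs=(a,0)
  e.g. a=(b,0), b=(a,0), c=(c,1): lhs=(b,0) != rhs=(a,0)
Total violating triples: 432


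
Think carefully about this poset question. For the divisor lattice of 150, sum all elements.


sigma(n) = sum of divisors.
Divisors of 150: [1, 2, 3, 5, 6, 10, 15, 25, 30, 50, 75, 150]
Sum = 372


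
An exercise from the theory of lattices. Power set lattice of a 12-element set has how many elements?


Power set = 2^n.
2^12 = 4096


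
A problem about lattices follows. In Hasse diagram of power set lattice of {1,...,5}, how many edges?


A cover relation a -< b holds when a < b with no c strictly between.
Cover relations:
  {} -< {1}
  {} -< {2}
  {} -< {3}
  {} -< {4}
  {} -< {5}
  {1} -< {1,2}
  {1} -< {1,3}
  {1} -< {1,4}
  ...72 more
Total: 80


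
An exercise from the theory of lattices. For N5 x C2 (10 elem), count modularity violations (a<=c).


Modular law: if a <= c then a v (b ^ c) = (a v b) ^ c.
Check all triples (a,b,c) with a <= c among 10 elements.
  e.g. a=(a,0), b=(c,0), c=(b,0): lhs=(a,0) != rhs=(b,0)
  e.g. a=(a,0), b=(c,1), c=(b,0): lhs=(a,0) != rhs=(b,0)
Total violating triples: 6


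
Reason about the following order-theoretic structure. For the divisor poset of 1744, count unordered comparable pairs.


A comparable pair {a,b} has a < b or b < a in the order.
Count unordered pairs where one element is strictly below the other.
Examples: {1,2}, {1,4}, {1,8}, {1,16}, ...
Total comparable pairs: 35


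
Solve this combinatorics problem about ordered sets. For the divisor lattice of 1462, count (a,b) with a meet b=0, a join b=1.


Complement pair (a,b): a meet b = bottom, a join b = top.
Here: gcd(a,b)=1 and lcm(a,b)=1462, i.e. a*b=1462 with a,b coprime.
Pairs found: (1,1462), (2,731), (17,86), (34,43), ... (4 more)
Total ordered pairs: 8


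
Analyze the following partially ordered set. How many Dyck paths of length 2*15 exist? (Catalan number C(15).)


C(n) = C(2n, n) / (n+1).
C(30, 15) = 155117520
C(15) = 155117520 / 16 = 9694845


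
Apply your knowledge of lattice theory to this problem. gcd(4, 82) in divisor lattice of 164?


Meet=gcd.
gcd(4,82)=2


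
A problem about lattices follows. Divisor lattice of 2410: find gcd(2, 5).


In a divisor lattice, meet = gcd (greatest common divisor).
By Euclidean algorithm or factoring: gcd(2,5) = 1


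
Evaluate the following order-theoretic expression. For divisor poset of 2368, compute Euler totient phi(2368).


phi(n) = n * prod_{p|n} (1 - 1/p).
Prime divisors of 2368: [2, 37]
phi(2368) = 2368 * (1 - 1/2) * (1 - 1/37)
phi(2368) = 1152


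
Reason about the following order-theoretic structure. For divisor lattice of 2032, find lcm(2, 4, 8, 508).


In a divisor lattice, join = lcm (least common multiple).
Compute lcm iteratively: start with first element, then lcm(current, next).
Elements: [2, 4, 8, 508]
lcm(2,4) = 4
lcm(4,8) = 8
lcm(8,508) = 1016
Final lcm = 1016


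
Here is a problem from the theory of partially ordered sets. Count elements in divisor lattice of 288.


Divisors of 288: [1, 2, 3, 4, 6, 8, 9, 12, 16, 18, 24, 32, 36, 48, 72, 96, 144, 288]
Count: 18


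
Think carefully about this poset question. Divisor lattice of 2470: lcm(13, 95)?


Join=lcm.
gcd(13,95)=1
lcm=1235


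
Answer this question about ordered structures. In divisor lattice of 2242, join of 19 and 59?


In a divisor lattice, join = lcm (least common multiple).
gcd(19,59) = 1
lcm(19,59) = 19*59/gcd = 1121/1 = 1121


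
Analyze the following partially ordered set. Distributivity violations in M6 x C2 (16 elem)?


Distributive law: a ^ (b v c) = (a ^ b) v (a ^ c).
Check all 16^3 = 4096 ordered triples (a,b,c).
  e.g. a=(a1,0), b=(a2,0), c=(a3,0): lhs=(a1,0) != rhs=(0,0)
  e.g. a=(a1,0), b=(a2,0), c=(a3,1): lhs=(a1,0) != rhs=(0,0)
Total violating triples: 960


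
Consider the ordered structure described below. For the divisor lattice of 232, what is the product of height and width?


Height = length of longest chain minus 1; width = size of largest antichain.
A maximum chain: 1 | 29 | 58 | 116 | 232  (height 4).
A maximum antichain: {2, 29}  (width 2).
Product = 4 * 2 = 8


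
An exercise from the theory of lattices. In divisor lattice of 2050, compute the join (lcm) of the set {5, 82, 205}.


In a divisor lattice, join = lcm (least common multiple).
Compute lcm iteratively: start with first element, then lcm(current, next).
Elements: [5, 82, 205]
lcm(5,82) = 410
lcm(410,205) = 410
Final lcm = 410


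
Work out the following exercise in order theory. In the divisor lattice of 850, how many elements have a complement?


An element a is complemented if some b has a meet b = bottom, a join b = top.
a is complemented iff gcd(a, n/a)=1, i.e. a is a unitary divisor of 850.
Complemented elements: 1, 2, 17, 25, 34, 50, ... (2 more)
Count: 8


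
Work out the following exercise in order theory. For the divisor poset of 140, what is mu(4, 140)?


In a divisor lattice, mu(a,b) = mu(b/a) where mu is the classical Mobius function.
b/a = 140/4 = 35
Prime factorization of 35: primes [5, 7]
35 is squarefree with 2 prime factor(s), so mu(35) = (-1)^2 = 1


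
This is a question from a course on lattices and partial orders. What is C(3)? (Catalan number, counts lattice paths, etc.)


C(n) = C(2n, n) / (n+1).
C(6, 3) = 20
C(3) = 20 / 4 = 5


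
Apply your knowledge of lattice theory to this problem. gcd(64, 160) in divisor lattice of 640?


Meet=gcd.
gcd(64,160)=32


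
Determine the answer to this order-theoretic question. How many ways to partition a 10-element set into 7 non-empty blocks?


S(n,k) = k*S(n-1,k) + S(n-1,k-1).
S(9,7) = 462, S(9,6) = 2646
S(10,7) = 7*462 + 2646 = 3234 + 2646
S(10,7) = 5880


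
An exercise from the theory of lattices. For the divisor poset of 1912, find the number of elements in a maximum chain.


A chain is a totally ordered subset; we count the number of elements in a maximum chain.
Compute, for each element x, the size of the longest chain ending at x:
  1: 1
  2: 2
  239: 2
  4: 3
  8: 4
  478: 3
  ...
A maximum chain: 1 < 2 < 4 < 8 < 1912
Number of elements in the longest chain: 5


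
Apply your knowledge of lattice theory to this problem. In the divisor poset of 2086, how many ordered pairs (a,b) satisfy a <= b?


The order relation is {(a,b) : a <= b}, reflexive so it includes (a,a).
Examples: (1,1), (1,1043), (1,14), (1,149), (1,2), ...
Total ordered pairs: 27


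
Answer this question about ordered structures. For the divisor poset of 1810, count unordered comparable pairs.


A comparable pair {a,b} has a < b or b < a in the order.
Count unordered pairs where one element is strictly below the other.
Examples: {1,2}, {1,5}, {1,10}, {1,181}, ...
Total comparable pairs: 19


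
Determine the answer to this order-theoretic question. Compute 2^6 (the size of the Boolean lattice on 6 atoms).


Power set = 2^n.
2^6 = 64


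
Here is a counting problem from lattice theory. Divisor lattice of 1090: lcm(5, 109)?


Join=lcm.
gcd(5,109)=1
lcm=545


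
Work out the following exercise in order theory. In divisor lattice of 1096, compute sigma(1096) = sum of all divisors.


sigma(n) = sum of divisors.
Divisors of 1096: [1, 2, 4, 8, 137, 274, 548, 1096]
Sum = 2070


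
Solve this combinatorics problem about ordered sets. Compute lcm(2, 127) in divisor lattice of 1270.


In a divisor lattice, join = lcm (least common multiple).
gcd(2,127) = 1
lcm(2,127) = 2*127/gcd = 254/1 = 254


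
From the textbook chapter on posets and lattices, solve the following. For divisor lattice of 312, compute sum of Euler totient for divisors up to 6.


Divisors of 312 up to 6: [1, 2, 3, 4, 6]
phi values: [1, 1, 2, 2, 2]
Sum = 8


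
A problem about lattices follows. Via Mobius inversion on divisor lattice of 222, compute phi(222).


phi(n) = n * prod_{p|n} (1 - 1/p).
Prime divisors of 222: [2, 3, 37]
phi(222) = 222 * (1 - 1/2) * (1 - 1/3) * (1 - 1/37)
phi(222) = 72


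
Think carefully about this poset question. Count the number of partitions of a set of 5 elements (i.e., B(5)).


B(n) = number of set partitions of an n-element set.
B(n) satisfies the recurrence: B(n+1) = sum_k C(n,k)*B(k).
B(5) = 52


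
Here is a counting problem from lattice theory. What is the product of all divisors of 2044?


Divisors of 2044: [1, 2, 4, 7, 14, 28, 73, 146, 292, 511, 1022, 2044]
Product = n^(d(n)/2) = 2044^(12/2)
Product = 72926496312011001856


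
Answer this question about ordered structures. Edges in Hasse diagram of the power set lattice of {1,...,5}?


A cover relation a -< b holds when a < b with no c strictly between.
Cover relations:
  {} -< {1}
  {} -< {2}
  {} -< {3}
  {} -< {4}
  {} -< {5}
  {1} -< {1,2}
  {1} -< {1,3}
  {1} -< {1,4}
  ...72 more
Total: 80


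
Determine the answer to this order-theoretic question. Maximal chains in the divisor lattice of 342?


A maximal chain goes from the minimum element to a maximal element via cover relations.
Counting all min-to-max paths in the cover graph.
Total maximal chains: 12


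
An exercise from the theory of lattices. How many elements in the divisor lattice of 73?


Divisors of 73: [1, 73]
Count: 2


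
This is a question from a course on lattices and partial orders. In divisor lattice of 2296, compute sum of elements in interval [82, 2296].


Interval [82,2296] in divisors of 2296: [82, 164, 328, 574, 1148, 2296]
Sum = 4592


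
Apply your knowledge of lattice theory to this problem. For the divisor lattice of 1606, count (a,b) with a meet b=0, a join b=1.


Complement pair (a,b): a meet b = bottom, a join b = top.
Here: gcd(a,b)=1 and lcm(a,b)=1606, i.e. a*b=1606 with a,b coprime.
Pairs found: (1,1606), (2,803), (11,146), (22,73), ... (4 more)
Total ordered pairs: 8


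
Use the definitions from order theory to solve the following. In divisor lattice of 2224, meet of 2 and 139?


In a divisor lattice, meet = gcd (greatest common divisor).
By Euclidean algorithm or factoring: gcd(2,139) = 1


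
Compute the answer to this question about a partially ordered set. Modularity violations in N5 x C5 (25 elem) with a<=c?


Modular law: if a <= c then a v (b ^ c) = (a v b) ^ c.
Check all triples (a,b,c) with a <= c among 25 elements.
  e.g. a=(a,0), b=(c,0), c=(b,0): lhs=(a,0) != rhs=(b,0)
  e.g. a=(a,0), b=(c,1), c=(b,0): lhs=(a,0) != rhs=(b,0)
Total violating triples: 75


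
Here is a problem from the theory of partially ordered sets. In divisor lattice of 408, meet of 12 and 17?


In a divisor lattice, meet = gcd (greatest common divisor).
By Euclidean algorithm or factoring: gcd(12,17) = 1


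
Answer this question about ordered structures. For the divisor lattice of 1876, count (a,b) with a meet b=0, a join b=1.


Complement pair (a,b): a meet b = bottom, a join b = top.
Here: gcd(a,b)=1 and lcm(a,b)=1876, i.e. a*b=1876 with a,b coprime.
Pairs found: (1,1876), (4,469), (7,268), (28,67), ... (4 more)
Total ordered pairs: 8


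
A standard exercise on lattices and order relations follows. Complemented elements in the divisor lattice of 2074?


An element a is complemented if some b has a meet b = bottom, a join b = top.
a is complemented iff gcd(a, n/a)=1, i.e. a is a unitary divisor of 2074.
Complemented elements: 1, 2, 17, 34, 61, 122, ... (2 more)
Count: 8


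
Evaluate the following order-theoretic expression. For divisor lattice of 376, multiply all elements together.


Divisors of 376: [1, 2, 4, 8, 47, 94, 188, 376]
Product = n^(d(n)/2) = 376^(8/2)
Product = 19987173376


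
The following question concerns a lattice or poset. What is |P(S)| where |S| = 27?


Power set = 2^n.
2^27 = 134217728


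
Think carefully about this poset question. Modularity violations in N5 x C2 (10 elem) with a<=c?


Modular law: if a <= c then a v (b ^ c) = (a v b) ^ c.
Check all triples (a,b,c) with a <= c among 10 elements.
  e.g. a=(a,0), b=(c,0), c=(b,0): lhs=(a,0) != rhs=(b,0)
  e.g. a=(a,0), b=(c,1), c=(b,0): lhs=(a,0) != rhs=(b,0)
Total violating triples: 6


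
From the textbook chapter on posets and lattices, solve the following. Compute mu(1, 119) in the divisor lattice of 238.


In a divisor lattice, mu(a,b) = mu(b/a) where mu is the classical Mobius function.
b/a = 119/1 = 119
Prime factorization of 119: primes [7, 17]
119 is squarefree with 2 prime factor(s), so mu(119) = (-1)^2 = 1


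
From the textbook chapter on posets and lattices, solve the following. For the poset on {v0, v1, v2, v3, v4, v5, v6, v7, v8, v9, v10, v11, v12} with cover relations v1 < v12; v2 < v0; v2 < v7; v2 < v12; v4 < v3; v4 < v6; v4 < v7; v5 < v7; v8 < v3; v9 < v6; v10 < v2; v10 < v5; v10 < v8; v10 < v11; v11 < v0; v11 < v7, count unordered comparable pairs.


A comparable pair {a,b} has a < b or b < a in the order.
Count unordered pairs where one element is strictly below the other.
Examples: {v0,v2}, {v0,v10}, {v0,v11}, {v1,v12}, ...
Total comparable pairs: 20


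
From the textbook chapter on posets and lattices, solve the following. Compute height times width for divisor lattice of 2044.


Height = length of longest chain minus 1; width = size of largest antichain.
A maximum chain: 1 | 73 | 511 | 1022 | 2044  (height 4).
A maximum antichain: {4, 14, 146, 511}  (width 4).
Product = 4 * 4 = 16


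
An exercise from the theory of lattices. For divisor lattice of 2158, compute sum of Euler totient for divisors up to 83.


Divisors of 2158 up to 83: [1, 2, 13, 26, 83]
phi values: [1, 1, 12, 12, 82]
Sum = 108


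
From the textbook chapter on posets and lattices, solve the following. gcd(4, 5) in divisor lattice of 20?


Meet=gcd.
gcd(4,5)=1


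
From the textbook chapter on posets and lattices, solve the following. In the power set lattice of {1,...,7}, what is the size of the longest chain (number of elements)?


A chain is a totally ordered subset; we count the number of elements in a maximum chain.
Compute, for each element x, the size of the longest chain ending at x:
  {}: 1
  {1}: 2
  {2}: 2
  {3}: 2
  {4}: 2
  {5}: 2
  ...
A maximum chain: {} < {1} < {1,2} < {1,2,3} < {1,2,3,4} < {1,2,3,4,5} < {1,2,3,4,5,6} < {1,2,3,4,5,6,7}
Number of elements in the longest chain: 8


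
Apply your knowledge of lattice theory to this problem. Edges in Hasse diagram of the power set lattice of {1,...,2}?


A cover relation a -< b holds when a < b with no c strictly between.
Cover relations:
  {} -< {1}
  {} -< {2}
  {1} -< {1,2}
  {2} -< {1,2}
Total: 4


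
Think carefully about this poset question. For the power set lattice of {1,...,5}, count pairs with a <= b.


The order relation is {(a,b) : a <= b}, reflexive so it includes (a,a).
Examples: ({},{}), ({},{1,2}), ({},{1,2,3}), ({},{1,2,3,4}), ({},{1,2,3,4,5}), ...
Total ordered pairs: 243


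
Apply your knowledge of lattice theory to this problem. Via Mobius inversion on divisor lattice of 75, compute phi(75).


phi(n) = n * prod_{p|n} (1 - 1/p).
Prime divisors of 75: [3, 5]
phi(75) = 75 * (1 - 1/3) * (1 - 1/5)
phi(75) = 40


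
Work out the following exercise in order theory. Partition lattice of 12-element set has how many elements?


B(n) = number of set partitions of an n-element set.
B(n) satisfies the recurrence: B(n+1) = sum_k C(n,k)*B(k).
B(12) = 4213597


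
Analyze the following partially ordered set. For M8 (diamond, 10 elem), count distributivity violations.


Distributive law: a ^ (b v c) = (a ^ b) v (a ^ c).
Check all 10^3 = 1000 ordered triples (a,b,c).
  e.g. a=a1, b=a2, c=a3: lhs=a1 != rhs=0
  e.g. a=a1, b=a2, c=a4: lhs=a1 != rhs=0
Total violating triples: 336


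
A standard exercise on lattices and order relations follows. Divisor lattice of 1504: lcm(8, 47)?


Join=lcm.
gcd(8,47)=1
lcm=376


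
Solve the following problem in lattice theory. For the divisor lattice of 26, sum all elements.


sigma(n) = sum of divisors.
Divisors of 26: [1, 2, 13, 26]
Sum = 42


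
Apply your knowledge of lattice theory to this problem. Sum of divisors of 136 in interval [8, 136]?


Interval [8,136] in divisors of 136: [8, 136]
Sum = 144


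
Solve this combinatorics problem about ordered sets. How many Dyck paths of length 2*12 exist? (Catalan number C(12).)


C(n) = C(2n, n) / (n+1).
C(24, 12) = 2704156
C(12) = 2704156 / 13 = 208012


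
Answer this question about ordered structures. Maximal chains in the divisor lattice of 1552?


A maximal chain goes from the minimum element to a maximal element via cover relations.
Counting all min-to-max paths in the cover graph.
Total maximal chains: 5


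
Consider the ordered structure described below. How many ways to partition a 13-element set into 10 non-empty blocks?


S(n,k) = k*S(n-1,k) + S(n-1,k-1).
S(12,10) = 1705, S(12,9) = 22275
S(13,10) = 10*1705 + 22275 = 17050 + 22275
S(13,10) = 39325


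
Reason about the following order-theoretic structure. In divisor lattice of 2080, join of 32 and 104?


In a divisor lattice, join = lcm (least common multiple).
gcd(32,104) = 8
lcm(32,104) = 32*104/gcd = 3328/8 = 416


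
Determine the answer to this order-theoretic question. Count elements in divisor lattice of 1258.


Divisors of 1258: [1, 2, 17, 34, 37, 74, 629, 1258]
Count: 8


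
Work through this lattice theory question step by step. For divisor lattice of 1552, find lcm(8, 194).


In a divisor lattice, join = lcm (least common multiple).
Compute lcm iteratively: start with first element, then lcm(current, next).
Elements: [8, 194]
lcm(8,194) = 776
Final lcm = 776


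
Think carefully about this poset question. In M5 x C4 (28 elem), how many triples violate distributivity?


Distributive law: a ^ (b v c) = (a ^ b) v (a ^ c).
Check all 28^3 = 21952 ordered triples (a,b,c).
  e.g. a=(a1,0), b=(a2,0), c=(a3,0): lhs=(a1,0) != rhs=(0,0)
  e.g. a=(a1,0), b=(a2,0), c=(a3,1): lhs=(a1,0) != rhs=(0,0)
Total violating triples: 3840


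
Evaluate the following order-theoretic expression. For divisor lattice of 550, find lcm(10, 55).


In a divisor lattice, join = lcm (least common multiple).
Compute lcm iteratively: start with first element, then lcm(current, next).
Elements: [10, 55]
lcm(10,55) = 110
Final lcm = 110
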